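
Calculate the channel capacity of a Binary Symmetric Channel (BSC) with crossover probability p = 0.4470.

For BSC with error probability p:
C = 1 - H(p) where H(p) is binary entropy
H(0.4470) = -0.4470 × log₂(0.4470) - 0.5530 × log₂(0.5530)
H(p) = 0.9919
C = 1 - 0.9919 = 0.0081 bits/use


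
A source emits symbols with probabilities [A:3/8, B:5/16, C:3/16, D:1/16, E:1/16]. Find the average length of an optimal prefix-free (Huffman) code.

Huffman tree construction:
Combine smallest probabilities repeatedly
Resulting codes:
  A: 0 (length 1)
  B: 10 (length 2)
  C: 111 (length 3)
  D: 1100 (length 4)
  E: 1101 (length 4)
Average length = Σ p(s) × length(s) = 2.0625 bits


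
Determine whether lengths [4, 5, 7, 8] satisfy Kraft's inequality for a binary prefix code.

Kraft inequality: Σ 2^(-l_i) ≤ 1 for prefix-free code
Calculating: 2^(-4) + 2^(-5) + 2^(-7) + 2^(-8)
= 0.0625 + 0.03125 + 0.0078125 + 0.00390625
= 0.1055
Since 0.1055 ≤ 1, prefix-free code exists


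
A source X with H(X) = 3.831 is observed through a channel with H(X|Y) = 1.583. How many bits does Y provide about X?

I(X;Y) = H(X) - H(X|Y)
I(X;Y) = 3.831 - 1.583 = 2.248 bits


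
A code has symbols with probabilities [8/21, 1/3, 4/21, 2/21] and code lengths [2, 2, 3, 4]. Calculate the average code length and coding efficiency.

Average length L = Σ p_i × l_i = 2.3810 bits
Entropy H = 1.8375 bits
Efficiency η = H/L × 100% = 77.17%


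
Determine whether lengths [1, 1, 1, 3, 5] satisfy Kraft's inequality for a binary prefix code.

Kraft inequality: Σ 2^(-l_i) ≤ 1 for prefix-free code
Calculating: 2^(-1) + 2^(-1) + 2^(-1) + 2^(-3) + 2^(-5)
= 0.5 + 0.5 + 0.5 + 0.125 + 0.03125
= 1.6562
Since 1.6562 > 1, prefix-free code does not exist


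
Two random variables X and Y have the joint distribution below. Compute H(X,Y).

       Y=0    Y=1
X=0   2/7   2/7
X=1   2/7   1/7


H(X,Y) = -Σ p(x,y) log₂ p(x,y)
  p(0,0)=2/7: -0.2857 × log₂(0.2857) = 0.5164
  p(0,1)=2/7: -0.2857 × log₂(0.2857) = 0.5164
  p(1,0)=2/7: -0.2857 × log₂(0.2857) = 0.5164
  p(1,1)=1/7: -0.1429 × log₂(0.1429) = 0.4011
H(X,Y) = 1.9502 bits


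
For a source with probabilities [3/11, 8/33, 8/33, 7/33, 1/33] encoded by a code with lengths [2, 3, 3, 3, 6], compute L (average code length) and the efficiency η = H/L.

Average length L = Σ p_i × l_i = 2.8182 bits
Entropy H = 2.1298 bits
Efficiency η = H/L × 100% = 75.57%


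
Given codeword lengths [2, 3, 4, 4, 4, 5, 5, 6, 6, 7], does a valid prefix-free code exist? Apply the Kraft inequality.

Kraft inequality: Σ 2^(-l_i) ≤ 1 for prefix-free code
Calculating: 2^(-2) + 2^(-3) + 2^(-4) + 2^(-4) + 2^(-4) + 2^(-5) + 2^(-5) + 2^(-6) + 2^(-6) + 2^(-7)
= 0.25 + 0.125 + 0.0625 + 0.0625 + 0.0625 + 0.03125 + 0.03125 + 0.015625 + 0.015625 + 0.0078125
= 0.6641
Since 0.6641 ≤ 1, prefix-free code exists


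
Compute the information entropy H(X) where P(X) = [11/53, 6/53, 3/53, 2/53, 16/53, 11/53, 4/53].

H(X) = -Σ p(x) log₂ p(x)
  -11/53 × log₂(11/53) = 0.4708
  -6/53 × log₂(6/53) = 0.3558
  -3/53 × log₂(3/53) = 0.2345
  -2/53 × log₂(2/53) = 0.1784
  -16/53 × log₂(16/53) = 0.5216
  -11/53 × log₂(11/53) = 0.4708
  -4/53 × log₂(4/53) = 0.2814
H(X) = 2.5134 bits


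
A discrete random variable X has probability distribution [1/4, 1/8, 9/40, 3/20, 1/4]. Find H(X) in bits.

H(X) = -Σ p(x) log₂ p(x)
  -1/4 × log₂(1/4) = 0.5000
  -1/8 × log₂(1/8) = 0.3750
  -9/40 × log₂(9/40) = 0.4842
  -3/20 × log₂(3/20) = 0.4105
  -1/4 × log₂(1/4) = 0.5000
H(X) = 2.2697 bits


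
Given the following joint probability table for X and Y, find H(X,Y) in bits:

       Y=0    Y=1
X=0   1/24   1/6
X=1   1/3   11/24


H(X,Y) = -Σ p(x,y) log₂ p(x,y)
  p(0,0)=1/24: -0.0417 × log₂(0.0417) = 0.1910
  p(0,1)=1/6: -0.1667 × log₂(0.1667) = 0.4308
  p(1,0)=1/3: -0.3333 × log₂(0.3333) = 0.5283
  p(1,1)=11/24: -0.4583 × log₂(0.4583) = 0.5159
H(X,Y) = 1.6661 bits


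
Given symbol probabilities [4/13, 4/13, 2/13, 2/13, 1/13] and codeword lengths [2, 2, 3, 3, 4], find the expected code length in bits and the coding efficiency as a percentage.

Average length L = Σ p_i × l_i = 2.4615 bits
Entropy H = 2.1620 bits
Efficiency η = H/L × 100% = 87.83%


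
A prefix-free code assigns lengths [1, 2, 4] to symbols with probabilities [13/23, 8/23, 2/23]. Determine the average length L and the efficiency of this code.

Average length L = Σ p_i × l_i = 1.6087 bits
Entropy H = 1.3016 bits
Efficiency η = H/L × 100% = 80.91%


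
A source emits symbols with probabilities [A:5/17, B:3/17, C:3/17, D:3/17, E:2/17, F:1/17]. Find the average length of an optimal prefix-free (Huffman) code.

Huffman tree construction:
Combine smallest probabilities repeatedly
Resulting codes:
  A: 10 (length 2)
  B: 110 (length 3)
  C: 111 (length 3)
  D: 00 (length 2)
  E: 011 (length 3)
  F: 010 (length 3)
Average length = Σ p(s) × length(s) = 2.5294 bits


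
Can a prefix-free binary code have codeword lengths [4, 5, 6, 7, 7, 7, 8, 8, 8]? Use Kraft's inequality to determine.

Kraft inequality: Σ 2^(-l_i) ≤ 1 for prefix-free code
Calculating: 2^(-4) + 2^(-5) + 2^(-6) + 2^(-7) + 2^(-7) + 2^(-7) + 2^(-8) + 2^(-8) + 2^(-8)
= 0.0625 + 0.03125 + 0.015625 + 0.0078125 + 0.0078125 + 0.0078125 + 0.00390625 + 0.00390625 + 0.00390625
= 0.1445
Since 0.1445 ≤ 1, prefix-free code exists


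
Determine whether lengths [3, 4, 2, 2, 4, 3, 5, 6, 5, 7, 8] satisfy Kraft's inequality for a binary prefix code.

Kraft inequality: Σ 2^(-l_i) ≤ 1 for prefix-free code
Calculating: 2^(-3) + 2^(-4) + 2^(-2) + 2^(-2) + 2^(-4) + 2^(-3) + 2^(-5) + 2^(-6) + 2^(-5) + 2^(-7) + 2^(-8)
= 0.125 + 0.0625 + 0.25 + 0.25 + 0.0625 + 0.125 + 0.03125 + 0.015625 + 0.03125 + 0.0078125 + 0.00390625
= 0.9648
Since 0.9648 ≤ 1, prefix-free code exists


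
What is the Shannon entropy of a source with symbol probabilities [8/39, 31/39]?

H(X) = -Σ p(x) log₂ p(x)
  -8/39 × log₂(8/39) = 0.4688
  -31/39 × log₂(31/39) = 0.2633
H(X) = 0.7321 bits


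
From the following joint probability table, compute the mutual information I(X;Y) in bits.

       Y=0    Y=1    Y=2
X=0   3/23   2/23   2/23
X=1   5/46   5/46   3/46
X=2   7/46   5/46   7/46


H(X) = 1.5644, H(Y) = 1.5743, H(X,Y) = 3.1236
I(X;Y) = H(X) + H(Y) - H(X,Y) = 0.0151 bits


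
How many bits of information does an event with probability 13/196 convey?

Information content I(x) = -log₂(p(x))
I = -log₂(13/196) = -log₂(0.0663)
I = 3.9143 bits


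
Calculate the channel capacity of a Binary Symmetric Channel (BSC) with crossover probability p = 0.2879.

For BSC with error probability p:
C = 1 - H(p) where H(p) is binary entropy
H(0.2879) = -0.2879 × log₂(0.2879) - 0.7121 × log₂(0.7121)
H(p) = 0.8660
C = 1 - 0.8660 = 0.1340 bits/use


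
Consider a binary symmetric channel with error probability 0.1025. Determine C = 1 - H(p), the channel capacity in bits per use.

For BSC with error probability p:
C = 1 - H(p) where H(p) is binary entropy
H(0.1025) = -0.1025 × log₂(0.1025) - 0.8975 × log₂(0.8975)
H(p) = 0.4769
C = 1 - 0.4769 = 0.5231 bits/use


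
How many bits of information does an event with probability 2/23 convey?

Information content I(x) = -log₂(p(x))
I = -log₂(2/23) = -log₂(0.0870)
I = 3.5236 bits


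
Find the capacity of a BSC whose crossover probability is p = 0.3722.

For BSC with error probability p:
C = 1 - H(p) where H(p) is binary entropy
H(0.3722) = -0.3722 × log₂(0.3722) - 0.6278 × log₂(0.6278)
H(p) = 0.9523
C = 1 - 0.9523 = 0.0477 bits/use


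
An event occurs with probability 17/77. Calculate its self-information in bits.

Information content I(x) = -log₂(p(x))
I = -log₂(17/77) = -log₂(0.2208)
I = 2.1793 bits


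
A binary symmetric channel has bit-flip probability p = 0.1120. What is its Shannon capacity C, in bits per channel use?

For BSC with error probability p:
C = 1 - H(p) where H(p) is binary entropy
H(0.1120) = -0.1120 × log₂(0.1120) - 0.8880 × log₂(0.8880)
H(p) = 0.5059
C = 1 - 0.5059 = 0.4941 bits/use


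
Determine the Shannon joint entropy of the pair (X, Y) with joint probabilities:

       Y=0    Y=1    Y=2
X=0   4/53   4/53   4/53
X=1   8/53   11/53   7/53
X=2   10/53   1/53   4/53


H(X,Y) = -Σ p(x,y) log₂ p(x,y)
  p(0,0)=4/53: -0.0755 × log₂(0.0755) = 0.2814
  p(0,1)=4/53: -0.0755 × log₂(0.0755) = 0.2814
  p(0,2)=4/53: -0.0755 × log₂(0.0755) = 0.2814
  p(1,0)=8/53: -0.1509 × log₂(0.1509) = 0.4118
  p(1,1)=11/53: -0.2075 × log₂(0.2075) = 0.4708
  p(1,2)=7/53: -0.1321 × log₂(0.1321) = 0.3857
  p(2,0)=10/53: -0.1887 × log₂(0.1887) = 0.4540
  p(2,1)=1/53: -0.0189 × log₂(0.0189) = 0.1081
  p(2,2)=4/53: -0.0755 × log₂(0.0755) = 0.2814
H(X,Y) = 2.9558 bits


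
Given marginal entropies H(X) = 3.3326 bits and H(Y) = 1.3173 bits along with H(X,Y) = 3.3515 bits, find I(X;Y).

I(X;Y) = H(X) + H(Y) - H(X,Y)
I(X;Y) = 3.3326 + 1.3173 - 3.3515 = 1.2984 bits


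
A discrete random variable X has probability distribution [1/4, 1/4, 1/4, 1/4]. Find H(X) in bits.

H(X) = -Σ p(x) log₂ p(x)
  -1/4 × log₂(1/4) = 0.5000
  -1/4 × log₂(1/4) = 0.5000
  -1/4 × log₂(1/4) = 0.5000
  -1/4 × log₂(1/4) = 0.5000
H(X) = 2.0000 bits


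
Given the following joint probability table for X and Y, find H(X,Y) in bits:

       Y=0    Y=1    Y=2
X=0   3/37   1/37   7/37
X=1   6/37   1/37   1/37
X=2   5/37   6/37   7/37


H(X,Y) = -Σ p(x,y) log₂ p(x,y)
  p(0,0)=3/37: -0.0811 × log₂(0.0811) = 0.2939
  p(0,1)=1/37: -0.0270 × log₂(0.0270) = 0.1408
  p(0,2)=7/37: -0.1892 × log₂(0.1892) = 0.4545
  p(1,0)=6/37: -0.1622 × log₂(0.1622) = 0.4256
  p(1,1)=1/37: -0.0270 × log₂(0.0270) = 0.1408
  p(1,2)=1/37: -0.0270 × log₂(0.0270) = 0.1408
  p(2,0)=5/37: -0.1351 × log₂(0.1351) = 0.3902
  p(2,1)=6/37: -0.1622 × log₂(0.1622) = 0.4256
  p(2,2)=7/37: -0.1892 × log₂(0.1892) = 0.4545
H(X,Y) = 2.8666 bits


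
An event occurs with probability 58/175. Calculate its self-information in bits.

Information content I(x) = -log₂(p(x))
I = -log₂(58/175) = -log₂(0.3314)
I = 1.5932 bits


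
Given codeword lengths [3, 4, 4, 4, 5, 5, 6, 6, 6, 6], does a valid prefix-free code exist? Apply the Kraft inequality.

Kraft inequality: Σ 2^(-l_i) ≤ 1 for prefix-free code
Calculating: 2^(-3) + 2^(-4) + 2^(-4) + 2^(-4) + 2^(-5) + 2^(-5) + 2^(-6) + 2^(-6) + 2^(-6) + 2^(-6)
= 0.125 + 0.0625 + 0.0625 + 0.0625 + 0.03125 + 0.03125 + 0.015625 + 0.015625 + 0.015625 + 0.015625
= 0.4375
Since 0.4375 ≤ 1, prefix-free code exists


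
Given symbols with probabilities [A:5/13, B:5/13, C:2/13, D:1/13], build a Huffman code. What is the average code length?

Huffman tree construction:
Combine smallest probabilities repeatedly
Resulting codes:
  A: 11 (length 2)
  B: 0 (length 1)
  C: 101 (length 3)
  D: 100 (length 3)
Average length = Σ p(s) × length(s) = 1.8462 bits


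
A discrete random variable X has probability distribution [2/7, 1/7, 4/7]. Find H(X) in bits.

H(X) = -Σ p(x) log₂ p(x)
  -2/7 × log₂(2/7) = 0.5164
  -1/7 × log₂(1/7) = 0.4011
  -4/7 × log₂(4/7) = 0.4613
H(X) = 1.3788 bits


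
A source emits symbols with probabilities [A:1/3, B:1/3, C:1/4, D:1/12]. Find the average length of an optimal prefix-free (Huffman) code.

Huffman tree construction:
Combine smallest probabilities repeatedly
Resulting codes:
  A: 10 (length 2)
  B: 11 (length 2)
  C: 01 (length 2)
  D: 00 (length 2)
Average length = Σ p(s) × length(s) = 2.0000 bits


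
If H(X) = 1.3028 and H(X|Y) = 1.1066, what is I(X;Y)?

I(X;Y) = H(X) - H(X|Y)
I(X;Y) = 1.3028 - 1.1066 = 0.1962 bits


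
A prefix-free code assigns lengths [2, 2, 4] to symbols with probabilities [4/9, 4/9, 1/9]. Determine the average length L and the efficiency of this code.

Average length L = Σ p_i × l_i = 2.2222 bits
Entropy H = 1.3921 bits
Efficiency η = H/L × 100% = 62.65%


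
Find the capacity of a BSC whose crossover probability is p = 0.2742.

For BSC with error probability p:
C = 1 - H(p) where H(p) is binary entropy
H(0.2742) = -0.2742 × log₂(0.2742) - 0.7258 × log₂(0.7258)
H(p) = 0.8474
C = 1 - 0.8474 = 0.1526 bits/use


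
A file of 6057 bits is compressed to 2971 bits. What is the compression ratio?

Compression ratio = Original / Compressed
= 6057 / 2971 = 2.04:1


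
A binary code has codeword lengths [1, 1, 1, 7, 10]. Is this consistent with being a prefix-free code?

Kraft inequality: Σ 2^(-l_i) ≤ 1 for prefix-free code
Calculating: 2^(-1) + 2^(-1) + 2^(-1) + 2^(-7) + 2^(-10)
= 0.5 + 0.5 + 0.5 + 0.0078125 + 0.0009765625
= 1.5088
Since 1.5088 > 1, prefix-free code does not exist


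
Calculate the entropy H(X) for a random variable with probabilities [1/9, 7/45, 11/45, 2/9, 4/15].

H(X) = -Σ p(x) log₂ p(x)
  -1/9 × log₂(1/9) = 0.3522
  -7/45 × log₂(7/45) = 0.4176
  -11/45 × log₂(11/45) = 0.4968
  -2/9 × log₂(2/9) = 0.4822
  -4/15 × log₂(4/15) = 0.5085
H(X) = 2.2573 bits


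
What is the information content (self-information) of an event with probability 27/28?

Information content I(x) = -log₂(p(x))
I = -log₂(27/28) = -log₂(0.9643)
I = 0.0525 bits


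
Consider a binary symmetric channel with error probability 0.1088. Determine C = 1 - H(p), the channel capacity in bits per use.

For BSC with error probability p:
C = 1 - H(p) where H(p) is binary entropy
H(0.1088) = -0.1088 × log₂(0.1088) - 0.8912 × log₂(0.8912)
H(p) = 0.4963
C = 1 - 0.4963 = 0.5037 bits/use


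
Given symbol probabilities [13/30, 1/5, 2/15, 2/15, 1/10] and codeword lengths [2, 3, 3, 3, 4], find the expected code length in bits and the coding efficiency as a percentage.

Average length L = Σ p_i × l_i = 2.6667 bits
Entropy H = 2.0945 bits
Efficiency η = H/L × 100% = 78.55%


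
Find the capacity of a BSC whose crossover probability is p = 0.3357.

For BSC with error probability p:
C = 1 - H(p) where H(p) is binary entropy
H(0.3357) = -0.3357 × log₂(0.3357) - 0.6643 × log₂(0.6643)
H(p) = 0.9206
C = 1 - 0.9206 = 0.0794 bits/use


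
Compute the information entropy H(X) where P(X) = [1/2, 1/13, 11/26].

H(X) = -Σ p(x) log₂ p(x)
  -1/2 × log₂(1/2) = 0.5000
  -1/13 × log₂(1/13) = 0.2846
  -11/26 × log₂(11/26) = 0.5250
H(X) = 1.3097 bits


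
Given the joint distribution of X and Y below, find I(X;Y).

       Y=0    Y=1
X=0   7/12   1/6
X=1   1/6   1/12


H(X) = 0.8113, H(Y) = 0.8113, H(X,Y) = 1.6140
I(X;Y) = H(X) + H(Y) - H(X,Y) = 0.0086 bits


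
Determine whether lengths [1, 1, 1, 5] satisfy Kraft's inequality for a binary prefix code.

Kraft inequality: Σ 2^(-l_i) ≤ 1 for prefix-free code
Calculating: 2^(-1) + 2^(-1) + 2^(-1) + 2^(-5)
= 0.5 + 0.5 + 0.5 + 0.03125
= 1.5312
Since 1.5312 > 1, prefix-free code does not exist


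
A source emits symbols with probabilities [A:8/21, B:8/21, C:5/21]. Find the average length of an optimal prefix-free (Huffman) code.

Huffman tree construction:
Combine smallest probabilities repeatedly
Resulting codes:
  A: 11 (length 2)
  B: 0 (length 1)
  C: 10 (length 2)
Average length = Σ p(s) × length(s) = 1.6190 bits


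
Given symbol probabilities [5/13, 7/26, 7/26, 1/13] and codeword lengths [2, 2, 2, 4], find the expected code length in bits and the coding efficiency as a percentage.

Average length L = Σ p_i × l_i = 2.1538 bits
Entropy H = 1.8342 bits
Efficiency η = H/L × 100% = 85.16%


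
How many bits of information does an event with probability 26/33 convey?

Information content I(x) = -log₂(p(x))
I = -log₂(26/33) = -log₂(0.7879)
I = 0.3440 bits


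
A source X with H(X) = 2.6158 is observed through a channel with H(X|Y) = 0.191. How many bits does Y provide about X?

I(X;Y) = H(X) - H(X|Y)
I(X;Y) = 2.6158 - 0.191 = 2.4248 bits


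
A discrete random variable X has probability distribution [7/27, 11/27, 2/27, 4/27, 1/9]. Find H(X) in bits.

H(X) = -Σ p(x) log₂ p(x)
  -7/27 × log₂(7/27) = 0.5049
  -11/27 × log₂(11/27) = 0.5278
  -2/27 × log₂(2/27) = 0.2781
  -4/27 × log₂(4/27) = 0.4081
  -1/9 × log₂(1/9) = 0.3522
H(X) = 2.0712 bits


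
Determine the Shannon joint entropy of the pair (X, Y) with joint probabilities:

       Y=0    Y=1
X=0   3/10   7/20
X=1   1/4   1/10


H(X,Y) = -Σ p(x,y) log₂ p(x,y)
  p(0,0)=3/10: -0.3000 × log₂(0.3000) = 0.5211
  p(0,1)=7/20: -0.3500 × log₂(0.3500) = 0.5301
  p(1,0)=1/4: -0.2500 × log₂(0.2500) = 0.5000
  p(1,1)=1/10: -0.1000 × log₂(0.1000) = 0.3322
H(X,Y) = 1.8834 bits


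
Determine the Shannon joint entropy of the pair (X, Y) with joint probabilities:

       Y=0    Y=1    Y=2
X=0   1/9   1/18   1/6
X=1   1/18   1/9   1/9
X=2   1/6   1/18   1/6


H(X,Y) = -Σ p(x,y) log₂ p(x,y)
  p(0,0)=1/9: -0.1111 × log₂(0.1111) = 0.3522
  p(0,1)=1/18: -0.0556 × log₂(0.0556) = 0.2317
  p(0,2)=1/6: -0.1667 × log₂(0.1667) = 0.4308
  p(1,0)=1/18: -0.0556 × log₂(0.0556) = 0.2317
  p(1,1)=1/9: -0.1111 × log₂(0.1111) = 0.3522
  p(1,2)=1/9: -0.1111 × log₂(0.1111) = 0.3522
  p(2,0)=1/6: -0.1667 × log₂(0.1667) = 0.4308
  p(2,1)=1/18: -0.0556 × log₂(0.0556) = 0.2317
  p(2,2)=1/6: -0.1667 × log₂(0.1667) = 0.4308
H(X,Y) = 3.0441 bits


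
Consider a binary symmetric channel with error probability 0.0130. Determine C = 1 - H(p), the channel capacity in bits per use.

For BSC with error probability p:
C = 1 - H(p) where H(p) is binary entropy
H(0.0130) = -0.0130 × log₂(0.0130) - 0.9870 × log₂(0.9870)
H(p) = 0.1001
C = 1 - 0.1001 = 0.8999 bits/use


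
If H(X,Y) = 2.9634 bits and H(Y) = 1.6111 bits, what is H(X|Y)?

Chain rule: H(X,Y) = H(X|Y) + H(Y)
H(X|Y) = H(X,Y) - H(Y) = 2.9634 - 1.6111 = 1.3523 bits


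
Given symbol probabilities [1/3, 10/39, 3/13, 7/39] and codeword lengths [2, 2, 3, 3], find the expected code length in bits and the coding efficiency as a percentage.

Average length L = Σ p_i × l_i = 2.4103 bits
Entropy H = 1.9647 bits
Efficiency η = H/L × 100% = 81.52%


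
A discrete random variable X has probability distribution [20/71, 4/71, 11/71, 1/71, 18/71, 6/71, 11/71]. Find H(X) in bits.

H(X) = -Σ p(x) log₂ p(x)
  -20/71 × log₂(20/71) = 0.5149
  -4/71 × log₂(4/71) = 0.2338
  -11/71 × log₂(11/71) = 0.4168
  -1/71 × log₂(1/71) = 0.0866
  -18/71 × log₂(18/71) = 0.5019
  -6/71 × log₂(6/71) = 0.3012
  -11/71 × log₂(11/71) = 0.4168
H(X) = 2.4721 bits


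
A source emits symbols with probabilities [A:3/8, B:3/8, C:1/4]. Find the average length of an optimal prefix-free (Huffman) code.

Huffman tree construction:
Combine smallest probabilities repeatedly
Resulting codes:
  A: 11 (length 2)
  B: 0 (length 1)
  C: 10 (length 2)
Average length = Σ p(s) × length(s) = 1.6250 bits


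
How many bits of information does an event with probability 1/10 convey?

Information content I(x) = -log₂(p(x))
I = -log₂(1/10) = -log₂(0.1000)
I = 3.3219 bits


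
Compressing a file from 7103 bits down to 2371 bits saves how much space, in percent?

Space savings = (1 - Compressed/Original) × 100%
= (1 - 2371/7103) × 100%
= 66.62%


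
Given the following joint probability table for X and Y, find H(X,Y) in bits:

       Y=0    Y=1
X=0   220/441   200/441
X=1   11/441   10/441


H(X,Y) = -Σ p(x,y) log₂ p(x,y)
  p(0,0)=220/441: -0.4989 × log₂(0.4989) = 0.5005
  p(0,1)=200/441: -0.4535 × log₂(0.4535) = 0.5174
  p(1,0)=11/441: -0.0249 × log₂(0.0249) = 0.1328
  p(1,1)=10/441: -0.0227 × log₂(0.0227) = 0.1239
H(X,Y) = 1.2746 bits


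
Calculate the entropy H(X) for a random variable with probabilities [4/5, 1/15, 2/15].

H(X) = -Σ p(x) log₂ p(x)
  -4/5 × log₂(4/5) = 0.2575
  -1/15 × log₂(1/15) = 0.2605
  -2/15 × log₂(2/15) = 0.3876
H(X) = 0.9056 bits


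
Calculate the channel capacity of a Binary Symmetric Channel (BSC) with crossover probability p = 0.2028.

For BSC with error probability p:
C = 1 - H(p) where H(p) is binary entropy
H(0.2028) = -0.2028 × log₂(0.2028) - 0.7972 × log₂(0.7972)
H(p) = 0.7275
C = 1 - 0.7275 = 0.2725 bits/use


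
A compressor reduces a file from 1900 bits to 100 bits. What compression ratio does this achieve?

Compression ratio = Original / Compressed
= 1900 / 100 = 19.00:1


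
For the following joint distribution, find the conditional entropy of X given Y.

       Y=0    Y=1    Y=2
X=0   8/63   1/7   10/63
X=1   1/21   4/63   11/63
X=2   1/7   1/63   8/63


H(X|Y) = Σ_y p(y) H(X|Y=y)
  p(Y=0) = 20/63, H(X|Y=0) = 1.4577
  p(Y=1) = 2/9, H(X|Y=1) = 1.1981
  p(Y=2) = 29/63, H(X|Y=2) = 1.5727
H(X|Y) = 0.3175×1.4577 + 0.2222×1.1981 + 0.4603×1.5727 = 1.4530 bits


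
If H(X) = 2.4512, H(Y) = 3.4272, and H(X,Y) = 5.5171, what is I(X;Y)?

I(X;Y) = H(X) + H(Y) - H(X,Y)
I(X;Y) = 2.4512 + 3.4272 - 5.5171 = 0.3613 bits


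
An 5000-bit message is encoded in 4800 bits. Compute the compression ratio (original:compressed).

Compression ratio = Original / Compressed
= 5000 / 4800 = 1.04:1


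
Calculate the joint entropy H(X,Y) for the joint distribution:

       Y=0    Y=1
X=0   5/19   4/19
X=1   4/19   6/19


H(X,Y) = -Σ p(x,y) log₂ p(x,y)
  p(0,0)=5/19: -0.2632 × log₂(0.2632) = 0.5068
  p(0,1)=4/19: -0.2105 × log₂(0.2105) = 0.4732
  p(1,0)=4/19: -0.2105 × log₂(0.2105) = 0.4732
  p(1,1)=6/19: -0.3158 × log₂(0.3158) = 0.5251
H(X,Y) = 1.9785 bits


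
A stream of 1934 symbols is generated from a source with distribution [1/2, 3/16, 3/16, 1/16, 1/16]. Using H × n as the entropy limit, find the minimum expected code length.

Entropy H = 1.9056 bits/symbol
Minimum bits = H × n = 1.9056 × 1934
= 3685.51 bits


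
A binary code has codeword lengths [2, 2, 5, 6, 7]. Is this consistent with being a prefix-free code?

Kraft inequality: Σ 2^(-l_i) ≤ 1 for prefix-free code
Calculating: 2^(-2) + 2^(-2) + 2^(-5) + 2^(-6) + 2^(-7)
= 0.25 + 0.25 + 0.03125 + 0.015625 + 0.0078125
= 0.5547
Since 0.5547 ≤ 1, prefix-free code exists


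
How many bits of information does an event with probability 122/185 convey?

Information content I(x) = -log₂(p(x))
I = -log₂(122/185) = -log₂(0.6595)
I = 0.6006 bits


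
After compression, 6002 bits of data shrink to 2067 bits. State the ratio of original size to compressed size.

Compression ratio = Original / Compressed
= 6002 / 2067 = 2.90:1


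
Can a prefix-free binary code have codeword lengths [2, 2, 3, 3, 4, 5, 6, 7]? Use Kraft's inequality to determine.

Kraft inequality: Σ 2^(-l_i) ≤ 1 for prefix-free code
Calculating: 2^(-2) + 2^(-2) + 2^(-3) + 2^(-3) + 2^(-4) + 2^(-5) + 2^(-6) + 2^(-7)
= 0.25 + 0.25 + 0.125 + 0.125 + 0.0625 + 0.03125 + 0.015625 + 0.0078125
= 0.8672
Since 0.8672 ≤ 1, prefix-free code exists


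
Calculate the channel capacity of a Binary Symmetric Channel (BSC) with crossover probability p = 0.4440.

For BSC with error probability p:
C = 1 - H(p) where H(p) is binary entropy
H(0.4440) = -0.4440 × log₂(0.4440) - 0.5560 × log₂(0.5560)
H(p) = 0.9909
C = 1 - 0.9909 = 0.0091 bits/use


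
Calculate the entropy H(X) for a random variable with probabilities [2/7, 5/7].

H(X) = -Σ p(x) log₂ p(x)
  -2/7 × log₂(2/7) = 0.5164
  -5/7 × log₂(5/7) = 0.3467
H(X) = 0.8631 bits


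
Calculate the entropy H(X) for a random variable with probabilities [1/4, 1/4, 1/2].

H(X) = -Σ p(x) log₂ p(x)
  -1/4 × log₂(1/4) = 0.5000
  -1/4 × log₂(1/4) = 0.5000
  -1/2 × log₂(1/2) = 0.5000
H(X) = 1.5000 bits


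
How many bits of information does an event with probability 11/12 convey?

Information content I(x) = -log₂(p(x))
I = -log₂(11/12) = -log₂(0.9167)
I = 0.1255 bits


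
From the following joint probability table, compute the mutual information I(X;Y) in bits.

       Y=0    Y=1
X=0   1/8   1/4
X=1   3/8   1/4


H(X) = 0.9544, H(Y) = 1.0000, H(X,Y) = 1.9056
I(X;Y) = H(X) + H(Y) - H(X,Y) = 0.0488 bits


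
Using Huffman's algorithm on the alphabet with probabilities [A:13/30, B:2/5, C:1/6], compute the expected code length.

Huffman tree construction:
Combine smallest probabilities repeatedly
Resulting codes:
  A: 0 (length 1)
  B: 11 (length 2)
  C: 10 (length 2)
Average length = Σ p(s) × length(s) = 1.5667 bits


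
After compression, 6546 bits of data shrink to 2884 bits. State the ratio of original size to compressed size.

Compression ratio = Original / Compressed
= 6546 / 2884 = 2.27:1


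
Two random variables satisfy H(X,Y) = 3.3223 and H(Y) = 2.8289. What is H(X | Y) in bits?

Chain rule: H(X,Y) = H(X|Y) + H(Y)
H(X|Y) = H(X,Y) - H(Y) = 3.3223 - 2.8289 = 0.4934 bits


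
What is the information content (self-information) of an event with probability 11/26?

Information content I(x) = -log₂(p(x))
I = -log₂(11/26) = -log₂(0.4231)
I = 1.2410 bits


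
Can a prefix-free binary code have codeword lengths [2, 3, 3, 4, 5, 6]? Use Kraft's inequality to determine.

Kraft inequality: Σ 2^(-l_i) ≤ 1 for prefix-free code
Calculating: 2^(-2) + 2^(-3) + 2^(-3) + 2^(-4) + 2^(-5) + 2^(-6)
= 0.25 + 0.125 + 0.125 + 0.0625 + 0.03125 + 0.015625
= 0.6094
Since 0.6094 ≤ 1, prefix-free code exists


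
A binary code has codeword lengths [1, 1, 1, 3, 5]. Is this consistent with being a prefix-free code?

Kraft inequality: Σ 2^(-l_i) ≤ 1 for prefix-free code
Calculating: 2^(-1) + 2^(-1) + 2^(-1) + 2^(-3) + 2^(-5)
= 0.5 + 0.5 + 0.5 + 0.125 + 0.03125
= 1.6562
Since 1.6562 > 1, prefix-free code does not exist


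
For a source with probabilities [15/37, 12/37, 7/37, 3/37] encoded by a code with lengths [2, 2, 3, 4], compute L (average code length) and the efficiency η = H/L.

Average length L = Σ p_i × l_i = 2.3514 bits
Entropy H = 1.8033 bits
Efficiency η = H/L × 100% = 76.69%


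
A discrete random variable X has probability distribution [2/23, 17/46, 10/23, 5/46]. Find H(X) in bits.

H(X) = -Σ p(x) log₂ p(x)
  -2/23 × log₂(2/23) = 0.3064
  -17/46 × log₂(17/46) = 0.5307
  -10/23 × log₂(10/23) = 0.5224
  -5/46 × log₂(5/46) = 0.3480
H(X) = 1.7076 bits


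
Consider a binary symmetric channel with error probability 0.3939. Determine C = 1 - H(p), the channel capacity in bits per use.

For BSC with error probability p:
C = 1 - H(p) where H(p) is binary entropy
H(0.3939) = -0.3939 × log₂(0.3939) - 0.6061 × log₂(0.6061)
H(p) = 0.9673
C = 1 - 0.9673 = 0.0327 bits/use


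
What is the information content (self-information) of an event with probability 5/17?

Information content I(x) = -log₂(p(x))
I = -log₂(5/17) = -log₂(0.2941)
I = 1.7655 bits


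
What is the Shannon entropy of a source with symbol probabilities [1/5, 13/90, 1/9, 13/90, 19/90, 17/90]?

H(X) = -Σ p(x) log₂ p(x)
  -1/5 × log₂(1/5) = 0.4644
  -13/90 × log₂(13/90) = 0.4032
  -1/9 × log₂(1/9) = 0.3522
  -13/90 × log₂(13/90) = 0.4032
  -19/90 × log₂(19/90) = 0.4737
  -17/90 × log₂(17/90) = 0.4542
H(X) = 2.5509 bits


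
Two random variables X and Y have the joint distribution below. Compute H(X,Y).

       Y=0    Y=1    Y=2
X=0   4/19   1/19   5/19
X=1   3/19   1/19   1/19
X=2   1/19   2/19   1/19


H(X,Y) = -Σ p(x,y) log₂ p(x,y)
  p(0,0)=4/19: -0.2105 × log₂(0.2105) = 0.4732
  p(0,1)=1/19: -0.0526 × log₂(0.0526) = 0.2236
  p(0,2)=5/19: -0.2632 × log₂(0.2632) = 0.5068
  p(1,0)=3/19: -0.1579 × log₂(0.1579) = 0.4205
  p(1,1)=1/19: -0.0526 × log₂(0.0526) = 0.2236
  p(1,2)=1/19: -0.0526 × log₂(0.0526) = 0.2236
  p(2,0)=1/19: -0.0526 × log₂(0.0526) = 0.2236
  p(2,1)=2/19: -0.1053 × log₂(0.1053) = 0.3419
  p(2,2)=1/19: -0.0526 × log₂(0.0526) = 0.2236
H(X,Y) = 2.8603 bits


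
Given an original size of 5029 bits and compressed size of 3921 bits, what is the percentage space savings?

Space savings = (1 - Compressed/Original) × 100%
= (1 - 3921/5029) × 100%
= 22.03%


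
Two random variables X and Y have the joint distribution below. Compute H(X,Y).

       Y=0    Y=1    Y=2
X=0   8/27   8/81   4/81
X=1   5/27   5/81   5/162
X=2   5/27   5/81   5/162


H(X,Y) = -Σ p(x,y) log₂ p(x,y)
  p(0,0)=8/27: -0.2963 × log₂(0.2963) = 0.5200
  p(0,1)=8/81: -0.0988 × log₂(0.0988) = 0.3299
  p(0,2)=4/81: -0.0494 × log₂(0.0494) = 0.2143
  p(1,0)=5/27: -0.1852 × log₂(0.1852) = 0.4505
  p(1,1)=5/81: -0.0617 × log₂(0.0617) = 0.2480
  p(1,2)=5/162: -0.0309 × log₂(0.0309) = 0.1549
  p(2,0)=5/27: -0.1852 × log₂(0.1852) = 0.4505
  p(2,1)=5/81: -0.0617 × log₂(0.0617) = 0.2480
  p(2,2)=5/162: -0.0309 × log₂(0.0309) = 0.1549
H(X,Y) = 2.7710 bits


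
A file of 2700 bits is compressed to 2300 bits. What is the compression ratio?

Compression ratio = Original / Compressed
= 2700 / 2300 = 1.17:1


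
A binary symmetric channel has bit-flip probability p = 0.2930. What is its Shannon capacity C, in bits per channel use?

For BSC with error probability p:
C = 1 - H(p) where H(p) is binary entropy
H(0.2930) = -0.2930 × log₂(0.2930) - 0.7070 × log₂(0.7070)
H(p) = 0.8726
C = 1 - 0.8726 = 0.1274 bits/use


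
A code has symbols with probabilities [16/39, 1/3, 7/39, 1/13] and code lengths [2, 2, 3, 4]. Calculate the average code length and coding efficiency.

Average length L = Σ p_i × l_i = 2.3333 bits
Entropy H = 1.7851 bits
Efficiency η = H/L × 100% = 76.50%


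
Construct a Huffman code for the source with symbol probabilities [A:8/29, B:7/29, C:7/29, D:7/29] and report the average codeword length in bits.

Huffman tree construction:
Combine smallest probabilities repeatedly
Resulting codes:
  A: 11 (length 2)
  B: 00 (length 2)
  C: 01 (length 2)
  D: 10 (length 2)
Average length = Σ p(s) × length(s) = 2.0000 bits


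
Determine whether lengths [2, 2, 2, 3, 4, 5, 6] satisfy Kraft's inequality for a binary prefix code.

Kraft inequality: Σ 2^(-l_i) ≤ 1 for prefix-free code
Calculating: 2^(-2) + 2^(-2) + 2^(-2) + 2^(-3) + 2^(-4) + 2^(-5) + 2^(-6)
= 0.25 + 0.25 + 0.25 + 0.125 + 0.0625 + 0.03125 + 0.015625
= 0.9844
Since 0.9844 ≤ 1, prefix-free code exists


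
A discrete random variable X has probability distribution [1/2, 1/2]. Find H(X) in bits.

H(X) = -Σ p(x) log₂ p(x)
  -1/2 × log₂(1/2) = 0.5000
  -1/2 × log₂(1/2) = 0.5000
H(X) = 1.0000 bits


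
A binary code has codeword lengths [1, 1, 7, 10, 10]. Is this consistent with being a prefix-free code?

Kraft inequality: Σ 2^(-l_i) ≤ 1 for prefix-free code
Calculating: 2^(-1) + 2^(-1) + 2^(-7) + 2^(-10) + 2^(-10)
= 0.5 + 0.5 + 0.0078125 + 0.0009765625 + 0.0009765625
= 1.0098
Since 1.0098 > 1, prefix-free code does not exist


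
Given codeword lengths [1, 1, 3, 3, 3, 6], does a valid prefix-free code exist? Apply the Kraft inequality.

Kraft inequality: Σ 2^(-l_i) ≤ 1 for prefix-free code
Calculating: 2^(-1) + 2^(-1) + 2^(-3) + 2^(-3) + 2^(-3) + 2^(-6)
= 0.5 + 0.5 + 0.125 + 0.125 + 0.125 + 0.015625
= 1.3906
Since 1.3906 > 1, prefix-free code does not exist


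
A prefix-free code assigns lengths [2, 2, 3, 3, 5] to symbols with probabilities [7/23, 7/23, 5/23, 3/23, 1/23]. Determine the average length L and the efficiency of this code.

Average length L = Σ p_i × l_i = 2.4783 bits
Entropy H = 2.1032 bits
Efficiency η = H/L × 100% = 84.87%


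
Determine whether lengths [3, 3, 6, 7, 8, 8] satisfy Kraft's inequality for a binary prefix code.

Kraft inequality: Σ 2^(-l_i) ≤ 1 for prefix-free code
Calculating: 2^(-3) + 2^(-3) + 2^(-6) + 2^(-7) + 2^(-8) + 2^(-8)
= 0.125 + 0.125 + 0.015625 + 0.0078125 + 0.00390625 + 0.00390625
= 0.2812
Since 0.2812 ≤ 1, prefix-free code exists


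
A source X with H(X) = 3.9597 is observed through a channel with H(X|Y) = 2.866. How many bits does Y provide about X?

I(X;Y) = H(X) - H(X|Y)
I(X;Y) = 3.9597 - 2.866 = 1.0937 bits


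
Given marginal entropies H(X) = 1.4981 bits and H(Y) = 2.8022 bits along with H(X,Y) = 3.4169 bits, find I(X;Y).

I(X;Y) = H(X) + H(Y) - H(X,Y)
I(X;Y) = 1.4981 + 2.8022 - 3.4169 = 0.8834 bits


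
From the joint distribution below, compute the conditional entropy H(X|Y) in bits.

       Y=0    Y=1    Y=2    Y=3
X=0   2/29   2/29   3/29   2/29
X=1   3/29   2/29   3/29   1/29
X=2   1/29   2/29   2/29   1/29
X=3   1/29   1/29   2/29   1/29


H(X|Y) = Σ_y p(y) H(X|Y=y)
  p(Y=0) = 7/29, H(X|Y=0) = 1.8424
  p(Y=1) = 7/29, H(X|Y=1) = 1.9502
  p(Y=2) = 10/29, H(X|Y=2) = 1.9710
  p(Y=3) = 5/29, H(X|Y=3) = 1.9219
H(X|Y) = 0.2414×1.8424 + 0.2414×1.9502 + 0.3448×1.9710 + 0.1724×1.9219 = 1.9265 bits


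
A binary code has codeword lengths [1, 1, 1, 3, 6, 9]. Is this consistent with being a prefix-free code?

Kraft inequality: Σ 2^(-l_i) ≤ 1 for prefix-free code
Calculating: 2^(-1) + 2^(-1) + 2^(-1) + 2^(-3) + 2^(-6) + 2^(-9)
= 0.5 + 0.5 + 0.5 + 0.125 + 0.015625 + 0.001953125
= 1.6426
Since 1.6426 > 1, prefix-free code does not exist


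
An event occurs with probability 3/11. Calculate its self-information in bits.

Information content I(x) = -log₂(p(x))
I = -log₂(3/11) = -log₂(0.2727)
I = 1.8745 bits


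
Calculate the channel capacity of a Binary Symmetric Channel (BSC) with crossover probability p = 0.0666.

For BSC with error probability p:
C = 1 - H(p) where H(p) is binary entropy
H(0.0666) = -0.0666 × log₂(0.0666) - 0.9334 × log₂(0.9334)
H(p) = 0.3531
C = 1 - 0.3531 = 0.6469 bits/use


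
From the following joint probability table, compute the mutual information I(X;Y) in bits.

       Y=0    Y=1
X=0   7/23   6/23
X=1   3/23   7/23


H(X) = 0.9877, H(Y) = 0.9877, H(X,Y) = 1.9337
I(X;Y) = H(X) + H(Y) - H(X,Y) = 0.0417 bits


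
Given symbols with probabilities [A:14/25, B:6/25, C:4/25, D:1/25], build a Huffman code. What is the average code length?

Huffman tree construction:
Combine smallest probabilities repeatedly
Resulting codes:
  A: 1 (length 1)
  B: 01 (length 2)
  C: 001 (length 3)
  D: 000 (length 3)
Average length = Σ p(s) × length(s) = 1.6400 bits


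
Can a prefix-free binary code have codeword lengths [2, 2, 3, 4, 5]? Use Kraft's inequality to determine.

Kraft inequality: Σ 2^(-l_i) ≤ 1 for prefix-free code
Calculating: 2^(-2) + 2^(-2) + 2^(-3) + 2^(-4) + 2^(-5)
= 0.25 + 0.25 + 0.125 + 0.0625 + 0.03125
= 0.7188
Since 0.7188 ≤ 1, prefix-free code exists


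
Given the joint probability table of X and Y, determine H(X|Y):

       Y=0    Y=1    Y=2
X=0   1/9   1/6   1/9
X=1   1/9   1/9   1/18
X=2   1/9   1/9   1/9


H(X|Y) = Σ_y p(y) H(X|Y=y)
  p(Y=0) = 1/3, H(X|Y=0) = 1.5850
  p(Y=1) = 7/18, H(X|Y=1) = 1.5567
  p(Y=2) = 5/18, H(X|Y=2) = 1.5219
H(X|Y) = 0.3333×1.5850 + 0.3889×1.5567 + 0.2778×1.5219 = 1.5564 bits


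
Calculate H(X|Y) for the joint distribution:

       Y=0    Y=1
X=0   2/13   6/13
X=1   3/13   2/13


H(X|Y) = Σ_y p(y) H(X|Y=y)
  p(Y=0) = 5/13, H(X|Y=0) = 0.9710
  p(Y=1) = 8/13, H(X|Y=1) = 0.8113
H(X|Y) = 0.3846×0.9710 + 0.6154×0.8113 = 0.8727 bits


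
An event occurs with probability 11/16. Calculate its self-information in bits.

Information content I(x) = -log₂(p(x))
I = -log₂(11/16) = -log₂(0.6875)
I = 0.5406 bits


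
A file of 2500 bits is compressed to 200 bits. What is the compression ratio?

Compression ratio = Original / Compressed
= 2500 / 200 = 12.50:1


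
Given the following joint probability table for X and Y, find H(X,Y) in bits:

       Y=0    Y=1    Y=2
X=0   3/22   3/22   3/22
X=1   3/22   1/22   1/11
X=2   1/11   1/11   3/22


H(X,Y) = -Σ p(x,y) log₂ p(x,y)
  p(0,0)=3/22: -0.1364 × log₂(0.1364) = 0.3920
  p(0,1)=3/22: -0.1364 × log₂(0.1364) = 0.3920
  p(0,2)=3/22: -0.1364 × log₂(0.1364) = 0.3920
  p(1,0)=3/22: -0.1364 × log₂(0.1364) = 0.3920
  p(1,1)=1/22: -0.0455 × log₂(0.0455) = 0.2027
  p(1,2)=1/11: -0.0909 × log₂(0.0909) = 0.3145
  p(2,0)=1/11: -0.0909 × log₂(0.0909) = 0.3145
  p(2,1)=1/11: -0.0909 × log₂(0.0909) = 0.3145
  p(2,2)=3/22: -0.1364 × log₂(0.1364) = 0.3920
H(X,Y) = 3.1060 bits


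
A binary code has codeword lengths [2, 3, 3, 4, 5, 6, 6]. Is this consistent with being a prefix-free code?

Kraft inequality: Σ 2^(-l_i) ≤ 1 for prefix-free code
Calculating: 2^(-2) + 2^(-3) + 2^(-3) + 2^(-4) + 2^(-5) + 2^(-6) + 2^(-6)
= 0.25 + 0.125 + 0.125 + 0.0625 + 0.03125 + 0.015625 + 0.015625
= 0.6250
Since 0.6250 ≤ 1, prefix-free code exists


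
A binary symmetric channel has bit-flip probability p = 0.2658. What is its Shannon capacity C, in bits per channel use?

For BSC with error probability p:
C = 1 - H(p) where H(p) is binary entropy
H(0.2658) = -0.2658 × log₂(0.2658) - 0.7342 × log₂(0.7342)
H(p) = 0.8354
C = 1 - 0.8354 = 0.1646 bits/use


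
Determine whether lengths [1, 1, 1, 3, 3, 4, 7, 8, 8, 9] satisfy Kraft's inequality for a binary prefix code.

Kraft inequality: Σ 2^(-l_i) ≤ 1 for prefix-free code
Calculating: 2^(-1) + 2^(-1) + 2^(-1) + 2^(-3) + 2^(-3) + 2^(-4) + 2^(-7) + 2^(-8) + 2^(-8) + 2^(-9)
= 0.5 + 0.5 + 0.5 + 0.125 + 0.125 + 0.0625 + 0.0078125 + 0.00390625 + 0.00390625 + 0.001953125
= 1.8301
Since 1.8301 > 1, prefix-free code does not exist


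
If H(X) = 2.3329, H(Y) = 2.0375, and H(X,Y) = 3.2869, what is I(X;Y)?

I(X;Y) = H(X) + H(Y) - H(X,Y)
I(X;Y) = 2.3329 + 2.0375 - 3.2869 = 1.0835 bits


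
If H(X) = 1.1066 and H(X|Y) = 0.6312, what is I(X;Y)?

I(X;Y) = H(X) - H(X|Y)
I(X;Y) = 1.1066 - 0.6312 = 0.4754 bits


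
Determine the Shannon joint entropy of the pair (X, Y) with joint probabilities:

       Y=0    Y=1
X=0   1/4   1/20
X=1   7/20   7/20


H(X,Y) = -Σ p(x,y) log₂ p(x,y)
  p(0,0)=1/4: -0.2500 × log₂(0.2500) = 0.5000
  p(0,1)=1/20: -0.0500 × log₂(0.0500) = 0.2161
  p(1,0)=7/20: -0.3500 × log₂(0.3500) = 0.5301
  p(1,1)=7/20: -0.3500 × log₂(0.3500) = 0.5301
H(X,Y) = 1.7763 bits


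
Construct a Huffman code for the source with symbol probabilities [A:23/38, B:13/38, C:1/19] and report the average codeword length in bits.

Huffman tree construction:
Combine smallest probabilities repeatedly
Resulting codes:
  A: 1 (length 1)
  B: 01 (length 2)
  C: 00 (length 2)
Average length = Σ p(s) × length(s) = 1.3947 bits


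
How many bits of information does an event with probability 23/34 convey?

Information content I(x) = -log₂(p(x))
I = -log₂(23/34) = -log₂(0.6765)
I = 0.5639 bits


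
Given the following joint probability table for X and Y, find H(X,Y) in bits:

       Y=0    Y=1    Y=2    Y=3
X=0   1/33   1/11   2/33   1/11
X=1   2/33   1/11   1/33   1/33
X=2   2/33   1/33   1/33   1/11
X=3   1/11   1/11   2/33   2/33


H(X,Y) = -Σ p(x,y) log₂ p(x,y)
  p(0,0)=1/33: -0.0303 × log₂(0.0303) = 0.1529
  p(0,1)=1/11: -0.0909 × log₂(0.0909) = 0.3145
  p(0,2)=2/33: -0.0606 × log₂(0.0606) = 0.2451
  p(0,3)=1/11: -0.0909 × log₂(0.0909) = 0.3145
  p(1,0)=2/33: -0.0606 × log₂(0.0606) = 0.2451
  p(1,1)=1/11: -0.0909 × log₂(0.0909) = 0.3145
  p(1,2)=1/33: -0.0303 × log₂(0.0303) = 0.1529
  p(1,3)=1/33: -0.0303 × log₂(0.0303) = 0.1529
  p(2,0)=2/33: -0.0606 × log₂(0.0606) = 0.2451
  p(2,1)=1/33: -0.0303 × log₂(0.0303) = 0.1529
  p(2,2)=1/33: -0.0303 × log₂(0.0303) = 0.1529
  p(2,3)=1/11: -0.0909 × log₂(0.0909) = 0.3145
  p(3,0)=1/11: -0.0909 × log₂(0.0909) = 0.3145
  p(3,1)=1/11: -0.0909 × log₂(0.0909) = 0.3145
  p(3,2)=2/33: -0.0606 × log₂(0.0606) = 0.2451
  p(3,3)=2/33: -0.0606 × log₂(0.0606) = 0.2451
H(X,Y) = 3.8768 bits


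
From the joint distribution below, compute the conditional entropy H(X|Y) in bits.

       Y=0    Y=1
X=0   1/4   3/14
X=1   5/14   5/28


H(X|Y) = Σ_y p(y) H(X|Y=y)
  p(Y=0) = 17/28, H(X|Y=0) = 0.9774
  p(Y=1) = 11/28, H(X|Y=1) = 0.9940
H(X|Y) = 0.6071×0.9774 + 0.3929×0.9940 = 0.9839 bits


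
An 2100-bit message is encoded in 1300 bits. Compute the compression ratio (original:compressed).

Compression ratio = Original / Compressed
= 2100 / 1300 = 1.62:1


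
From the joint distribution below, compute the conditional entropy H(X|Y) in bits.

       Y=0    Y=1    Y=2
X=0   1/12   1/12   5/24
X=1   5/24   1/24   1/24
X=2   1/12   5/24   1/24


H(X|Y) = Σ_y p(y) H(X|Y=y)
  p(Y=0) = 3/8, H(X|Y=0) = 1.4355
  p(Y=1) = 1/3, H(X|Y=1) = 1.2988
  p(Y=2) = 7/24, H(X|Y=2) = 1.1488
H(X|Y) = 0.3750×1.4355 + 0.3333×1.2988 + 0.2917×1.1488 = 1.3063 bits
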